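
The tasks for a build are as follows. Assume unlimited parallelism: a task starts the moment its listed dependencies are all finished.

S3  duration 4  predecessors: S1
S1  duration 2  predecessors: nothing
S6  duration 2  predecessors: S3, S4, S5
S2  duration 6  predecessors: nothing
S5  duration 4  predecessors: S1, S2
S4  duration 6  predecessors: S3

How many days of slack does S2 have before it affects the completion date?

2

The longest chain is S1→S3→S4→S6 = 2+4+6+2 = 14; overall finish 14 days.
The longest chain containing S2 totals 12 days.
Slack of S2 = 2 − 0 = 2 days.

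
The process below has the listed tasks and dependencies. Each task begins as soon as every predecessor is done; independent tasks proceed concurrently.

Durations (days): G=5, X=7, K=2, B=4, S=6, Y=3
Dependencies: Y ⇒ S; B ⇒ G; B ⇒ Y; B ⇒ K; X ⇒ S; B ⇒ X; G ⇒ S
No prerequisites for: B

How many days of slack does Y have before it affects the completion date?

Critical path: B→X→S = 4+7+6 = 17, so the finish is 17 days.
Y finishes as early as 7 and must finish by 11.
So Y can slip 11 − 7 = 4 days.

4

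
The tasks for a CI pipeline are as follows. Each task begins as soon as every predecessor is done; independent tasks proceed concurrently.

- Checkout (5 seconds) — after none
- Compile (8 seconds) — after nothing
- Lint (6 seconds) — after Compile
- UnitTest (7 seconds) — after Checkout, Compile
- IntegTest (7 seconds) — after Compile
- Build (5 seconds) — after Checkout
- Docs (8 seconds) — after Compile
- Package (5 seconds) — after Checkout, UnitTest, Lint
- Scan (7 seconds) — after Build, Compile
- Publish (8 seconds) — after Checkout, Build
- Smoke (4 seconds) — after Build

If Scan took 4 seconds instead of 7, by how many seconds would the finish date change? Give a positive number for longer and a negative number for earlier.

The binding path is Compile→UnitTest→Package = 8+7+5 = 20; finish at 20 seconds.
Scan has 3 seconds of float (longest path through it is 17).
That remains the longest chain; total 20 seconds.
Change in finish: 20 − 20 = +0 seconds.

0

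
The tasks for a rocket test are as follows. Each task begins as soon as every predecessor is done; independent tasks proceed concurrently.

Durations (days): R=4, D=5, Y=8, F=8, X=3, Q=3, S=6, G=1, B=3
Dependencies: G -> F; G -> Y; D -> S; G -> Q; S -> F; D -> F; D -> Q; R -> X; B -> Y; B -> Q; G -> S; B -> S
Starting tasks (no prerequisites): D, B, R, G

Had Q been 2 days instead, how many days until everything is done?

Baseline: D→S→F = 5+6+8 = 19 → 19 days.
Q has 11 days of float (longest path through it is 8).
No other chain overtakes it, so the finish is 19 days.

19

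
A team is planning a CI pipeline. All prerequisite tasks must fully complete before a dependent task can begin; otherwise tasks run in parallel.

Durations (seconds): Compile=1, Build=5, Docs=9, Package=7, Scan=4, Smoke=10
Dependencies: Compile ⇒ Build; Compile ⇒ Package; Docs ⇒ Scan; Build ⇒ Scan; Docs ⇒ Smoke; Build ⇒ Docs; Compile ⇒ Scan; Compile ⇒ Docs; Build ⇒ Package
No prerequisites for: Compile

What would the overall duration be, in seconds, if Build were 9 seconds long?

As given, the longest chain is Compile→Build→Docs→Smoke = 1+5+9+10 = 25, so the finish is 25 seconds.
Since Build is critical, the +4 change carries straight to that chain (now 29 seconds).
That remains the longest chain; total 29 seconds.

29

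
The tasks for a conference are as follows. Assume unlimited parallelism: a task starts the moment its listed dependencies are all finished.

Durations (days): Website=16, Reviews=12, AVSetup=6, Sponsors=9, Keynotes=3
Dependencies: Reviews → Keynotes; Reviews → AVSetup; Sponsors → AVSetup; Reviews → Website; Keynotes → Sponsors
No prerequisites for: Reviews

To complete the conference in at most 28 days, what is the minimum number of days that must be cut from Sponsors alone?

2

Current finish: 30 days; target: 28.
Sponsors is on every critical path, so each day cut from Sponsors cuts the finish by one (this holds down to a finish of 28).
Need 30 − 28 = 2 days off Sponsors → Sponsors becomes 7 days, finish becomes 28.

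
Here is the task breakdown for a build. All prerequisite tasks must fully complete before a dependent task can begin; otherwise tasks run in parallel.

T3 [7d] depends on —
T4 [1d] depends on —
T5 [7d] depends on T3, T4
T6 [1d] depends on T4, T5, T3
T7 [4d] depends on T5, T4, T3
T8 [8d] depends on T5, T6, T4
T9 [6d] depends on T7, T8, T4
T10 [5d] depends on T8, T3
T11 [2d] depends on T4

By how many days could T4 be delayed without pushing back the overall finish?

T3→T5→T6→T8→T9 = 7+7+1+8+6 = 29 sets the makespan at 29 days.
T4 finishes as early as 1 and must finish by 7.
Float = 29 − 23 = 6.

6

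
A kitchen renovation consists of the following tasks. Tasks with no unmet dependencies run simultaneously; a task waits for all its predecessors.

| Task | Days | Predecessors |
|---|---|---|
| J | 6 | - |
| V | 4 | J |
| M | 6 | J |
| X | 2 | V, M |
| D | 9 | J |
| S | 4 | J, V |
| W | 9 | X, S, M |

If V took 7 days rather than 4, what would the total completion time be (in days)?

26

Critical path before the change: J→V→S→W = 6+4+4+9 = 23 giving 23 days.
Since V is critical, the +3 change carries straight to that chain (now 26 days).
The critical path is still J→V→S→W; finish is now 26 days.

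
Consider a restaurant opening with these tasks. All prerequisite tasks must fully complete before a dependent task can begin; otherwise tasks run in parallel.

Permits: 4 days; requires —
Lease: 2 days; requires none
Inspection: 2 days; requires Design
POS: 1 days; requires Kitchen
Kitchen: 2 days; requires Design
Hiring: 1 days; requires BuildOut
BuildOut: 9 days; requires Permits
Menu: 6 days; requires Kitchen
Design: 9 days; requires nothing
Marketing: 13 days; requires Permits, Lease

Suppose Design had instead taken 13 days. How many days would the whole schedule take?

The binding path is Design→Kitchen→Menu = 9+2+6 = 17; finish at 17 days.
Design is on the critical path; changing it to 13 makes that path 21 days.
The critical path is still Design→Kitchen→Menu; finish is now 21 days.

21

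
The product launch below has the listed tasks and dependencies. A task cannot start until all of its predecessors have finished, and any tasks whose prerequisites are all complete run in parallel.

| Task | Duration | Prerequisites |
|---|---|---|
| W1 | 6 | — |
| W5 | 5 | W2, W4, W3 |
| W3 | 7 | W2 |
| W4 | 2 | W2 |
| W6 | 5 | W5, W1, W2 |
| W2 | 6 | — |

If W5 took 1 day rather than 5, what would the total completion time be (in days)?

The binding path is W2→W3→W5→W6 = 6+7+5+5 = 23; finish at 23 days.
Since W5 is critical, the -4 change carries straight to that chain (now 19 days).
No other chain overtakes it, so the finish is 19 days.

19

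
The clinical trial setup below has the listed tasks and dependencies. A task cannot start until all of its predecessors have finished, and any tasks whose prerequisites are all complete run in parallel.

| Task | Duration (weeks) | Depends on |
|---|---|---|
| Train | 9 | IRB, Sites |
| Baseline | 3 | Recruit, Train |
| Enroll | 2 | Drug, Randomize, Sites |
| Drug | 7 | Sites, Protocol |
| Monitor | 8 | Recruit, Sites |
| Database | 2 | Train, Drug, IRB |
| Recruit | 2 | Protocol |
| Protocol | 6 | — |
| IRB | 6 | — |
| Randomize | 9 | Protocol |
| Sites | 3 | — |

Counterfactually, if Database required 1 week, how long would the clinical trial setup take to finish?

As given, the longest chain is IRB→Train→Baseline = 6+9+3 = 18, so the finish is 18 weeks.
The longest path through Database is only 17 weeks, so Database has float 1.
That remains the longest chain; total 18 weeks.

18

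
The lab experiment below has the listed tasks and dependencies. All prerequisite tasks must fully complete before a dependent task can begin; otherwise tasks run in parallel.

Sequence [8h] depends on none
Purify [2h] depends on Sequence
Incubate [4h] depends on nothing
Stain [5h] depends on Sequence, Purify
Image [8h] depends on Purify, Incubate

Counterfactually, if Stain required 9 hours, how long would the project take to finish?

Baseline: Sequence→Purify→Image = 8+2+8 = 18 → 18 hours.
The longest path through Stain is only 15 hours, so Stain has float 3.
The binding chain switches to Sequence→Purify→Stain = 8+2+9 = 19; finish 19 hours.

19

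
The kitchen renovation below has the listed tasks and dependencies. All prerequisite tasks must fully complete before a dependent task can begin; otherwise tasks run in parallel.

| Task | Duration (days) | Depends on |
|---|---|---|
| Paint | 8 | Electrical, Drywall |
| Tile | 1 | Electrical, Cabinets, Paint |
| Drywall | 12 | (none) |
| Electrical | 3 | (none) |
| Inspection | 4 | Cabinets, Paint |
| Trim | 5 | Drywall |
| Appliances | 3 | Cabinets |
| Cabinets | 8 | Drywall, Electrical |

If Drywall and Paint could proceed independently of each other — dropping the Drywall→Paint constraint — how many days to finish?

24

With the dependency in place, Drywall→Cabinets→Inspection = 12+8+4 = 24 sets the finish at 24 days.
Without Drywall→Paint, Paint's earliest start moves from 12 to 3.
The longest chain is now Drywall→Cabinets→Inspection = 12+8+4 = 24, so the plan takes 24 days.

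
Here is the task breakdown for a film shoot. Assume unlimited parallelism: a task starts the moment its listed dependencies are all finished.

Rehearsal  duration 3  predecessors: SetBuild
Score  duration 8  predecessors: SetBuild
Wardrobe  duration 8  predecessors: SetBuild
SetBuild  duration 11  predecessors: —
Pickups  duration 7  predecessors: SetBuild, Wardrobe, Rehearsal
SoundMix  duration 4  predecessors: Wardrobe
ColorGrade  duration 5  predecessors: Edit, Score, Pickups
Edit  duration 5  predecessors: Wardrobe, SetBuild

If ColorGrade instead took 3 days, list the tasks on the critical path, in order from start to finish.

SetBuild, Wardrobe, Pickups, ColorGrade

The binding path is SetBuild→Wardrobe→Pickups→ColorGrade = 11+8+7+5 = 31; finish at 31 days.
Since ColorGrade is critical, the -2 change carries straight to that chain (now 29 days).
No other chain overtakes it, so the finish is 29 days.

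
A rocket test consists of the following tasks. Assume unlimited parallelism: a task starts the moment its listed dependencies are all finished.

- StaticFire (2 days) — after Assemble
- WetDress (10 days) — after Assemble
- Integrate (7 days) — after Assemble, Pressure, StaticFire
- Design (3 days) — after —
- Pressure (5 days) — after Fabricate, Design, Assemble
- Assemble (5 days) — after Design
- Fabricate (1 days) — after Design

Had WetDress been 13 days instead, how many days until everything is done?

Baseline: Design→Assemble→Pressure→Integrate = 3+5+5+7 = 20 → 20 days.
WetDress is off the critical path — its longest chain is 18 days, giving 2 of slack.
New critical path: Design→Assemble→WetDress = 3+5+13 = 21 ⇒ 21 days.

21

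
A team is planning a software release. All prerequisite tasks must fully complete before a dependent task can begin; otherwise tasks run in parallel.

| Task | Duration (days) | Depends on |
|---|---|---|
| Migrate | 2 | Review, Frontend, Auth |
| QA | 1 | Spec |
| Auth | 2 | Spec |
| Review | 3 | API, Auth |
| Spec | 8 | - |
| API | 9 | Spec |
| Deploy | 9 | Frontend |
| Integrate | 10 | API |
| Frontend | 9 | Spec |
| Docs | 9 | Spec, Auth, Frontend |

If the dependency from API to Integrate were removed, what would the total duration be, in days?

Original critical path: Spec→API→Integrate = 8+9+10 = 27 ⇒ 27 days.
Without API→Integrate, Integrate's earliest start moves from 17 to 0.
New critical path: Spec→Frontend→Docs = 8+9+9 = 26 ⇒ 26 days.

26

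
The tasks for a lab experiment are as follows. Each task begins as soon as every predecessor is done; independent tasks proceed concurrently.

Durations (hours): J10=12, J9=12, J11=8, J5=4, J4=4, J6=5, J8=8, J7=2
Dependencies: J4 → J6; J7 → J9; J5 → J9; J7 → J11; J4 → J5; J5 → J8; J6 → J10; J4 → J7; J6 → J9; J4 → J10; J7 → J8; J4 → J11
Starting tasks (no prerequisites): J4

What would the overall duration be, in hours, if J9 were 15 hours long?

Critical path before the change: J4→J6→J9 = 4+5+12 = 21 giving 21 hours.
Since J9 is critical, the +3 change carries straight to that chain (now 24 hours).
That remains the longest chain; total 24 hours.

24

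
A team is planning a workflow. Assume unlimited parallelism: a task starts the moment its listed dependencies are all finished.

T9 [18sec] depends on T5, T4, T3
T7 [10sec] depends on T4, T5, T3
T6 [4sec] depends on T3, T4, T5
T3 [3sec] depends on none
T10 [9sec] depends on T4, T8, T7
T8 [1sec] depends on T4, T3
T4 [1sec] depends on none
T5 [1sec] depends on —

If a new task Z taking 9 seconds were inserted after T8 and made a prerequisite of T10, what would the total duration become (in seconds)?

22

Originally the plan takes 22 seconds.
With Z inserted, T10 now waits for max(T4, T8, T7, Z).
New critical path: T3→T7→T10 = 3+10+9 = 22 ⇒ 22 seconds.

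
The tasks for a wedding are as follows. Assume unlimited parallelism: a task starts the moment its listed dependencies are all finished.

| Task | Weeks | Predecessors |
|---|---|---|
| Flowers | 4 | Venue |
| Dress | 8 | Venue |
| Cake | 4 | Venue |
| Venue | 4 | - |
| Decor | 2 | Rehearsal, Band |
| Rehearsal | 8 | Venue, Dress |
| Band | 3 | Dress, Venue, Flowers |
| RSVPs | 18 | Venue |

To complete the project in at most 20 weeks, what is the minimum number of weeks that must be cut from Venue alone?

2

Current finish: 22 weeks; target: 20.
Venue is on every critical path, so each week cut from Venue cuts the finish by one (this holds down to a finish of 19).
Need 22 − 20 = 2 weeks off Venue → Venue becomes 2 weeks, finish becomes 20.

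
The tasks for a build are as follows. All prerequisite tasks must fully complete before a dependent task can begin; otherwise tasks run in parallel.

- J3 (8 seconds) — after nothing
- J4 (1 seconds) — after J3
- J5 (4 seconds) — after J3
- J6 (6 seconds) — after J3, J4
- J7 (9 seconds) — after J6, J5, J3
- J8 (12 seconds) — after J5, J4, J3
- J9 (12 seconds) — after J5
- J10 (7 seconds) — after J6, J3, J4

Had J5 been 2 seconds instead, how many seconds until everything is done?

24

Actual critical path: J3→J5→J8 = 8+4+12 = 24 ⇒ 24 seconds.
J5 is on the critical path; changing it to 2 makes that path 22 seconds.
New critical path: J3→J4→J6→J7 = 8+1+6+9 = 24 ⇒ 24 seconds.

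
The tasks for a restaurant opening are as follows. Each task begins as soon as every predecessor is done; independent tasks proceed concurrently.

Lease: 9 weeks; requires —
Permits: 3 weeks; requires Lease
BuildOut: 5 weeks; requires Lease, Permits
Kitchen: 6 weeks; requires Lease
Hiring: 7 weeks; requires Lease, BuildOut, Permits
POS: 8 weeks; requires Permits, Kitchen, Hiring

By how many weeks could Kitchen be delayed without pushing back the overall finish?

9

The longest chain is Lease→Permits→BuildOut→Hiring→POS = 9+3+5+7+8 = 32; overall finish 32 weeks.
The longest chain containing Kitchen totals 23 weeks.
Float = 32 − 23 = 9.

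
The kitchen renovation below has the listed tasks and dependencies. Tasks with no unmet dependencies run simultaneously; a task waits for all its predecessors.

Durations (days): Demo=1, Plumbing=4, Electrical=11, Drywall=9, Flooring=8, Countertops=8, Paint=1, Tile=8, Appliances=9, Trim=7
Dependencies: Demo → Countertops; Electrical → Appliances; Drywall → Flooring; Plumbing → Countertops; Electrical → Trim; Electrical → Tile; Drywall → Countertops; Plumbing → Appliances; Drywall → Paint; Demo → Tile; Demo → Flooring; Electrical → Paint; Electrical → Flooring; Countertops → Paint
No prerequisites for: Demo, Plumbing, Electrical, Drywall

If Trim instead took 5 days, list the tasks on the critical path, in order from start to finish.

As given, the longest chain is Electrical→Appliances = 11+9 = 20, so the finish is 20 days.
The longest path through Trim is only 18 days, so Trim has float 2.
No other chain overtakes it, so the finish is 20 days.

Electrical, Appliances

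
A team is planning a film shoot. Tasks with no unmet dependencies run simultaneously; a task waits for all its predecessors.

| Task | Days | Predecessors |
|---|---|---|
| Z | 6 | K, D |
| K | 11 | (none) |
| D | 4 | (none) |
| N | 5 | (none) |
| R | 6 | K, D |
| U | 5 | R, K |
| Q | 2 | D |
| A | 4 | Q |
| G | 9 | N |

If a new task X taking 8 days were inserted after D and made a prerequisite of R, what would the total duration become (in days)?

Originally the project takes 22 days.
With X inserted, R now waits for max(K, D, X).
New critical path: D→X→R→U = 4+8+6+5 = 23 ⇒ 23 days.

23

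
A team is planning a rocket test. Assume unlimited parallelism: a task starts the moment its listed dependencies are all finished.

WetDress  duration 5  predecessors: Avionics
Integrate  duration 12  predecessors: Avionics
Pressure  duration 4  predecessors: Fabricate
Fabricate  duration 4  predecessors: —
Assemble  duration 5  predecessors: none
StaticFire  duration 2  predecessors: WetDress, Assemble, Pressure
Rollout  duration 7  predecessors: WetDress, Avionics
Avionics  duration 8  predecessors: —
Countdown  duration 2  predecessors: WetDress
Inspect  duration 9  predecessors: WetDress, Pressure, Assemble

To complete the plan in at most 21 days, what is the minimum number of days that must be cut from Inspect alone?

1

Current finish: 22 days; target: 21.
Inspect is on every critical path, so each day cut from Inspect cuts the finish by one (this holds down to a finish of 20).
Need 22 − 21 = 1 day off Inspect → Inspect becomes 8 days, finish becomes 21.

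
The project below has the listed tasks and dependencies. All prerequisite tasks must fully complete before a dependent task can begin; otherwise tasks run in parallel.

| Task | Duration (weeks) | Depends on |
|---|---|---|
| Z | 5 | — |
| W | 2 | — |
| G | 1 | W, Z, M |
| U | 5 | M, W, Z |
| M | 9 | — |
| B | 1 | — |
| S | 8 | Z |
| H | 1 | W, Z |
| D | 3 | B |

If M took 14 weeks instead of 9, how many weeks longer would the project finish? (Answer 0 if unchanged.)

Critical path before the change: M→U = 9+5 = 14 giving 14 weeks.
M lies on that path, so at 14 weeks the path becomes 19 weeks.
No other chain overtakes it, so the finish is 19 weeks.
Change in finish: 19 − 14 = +5 weeks.

5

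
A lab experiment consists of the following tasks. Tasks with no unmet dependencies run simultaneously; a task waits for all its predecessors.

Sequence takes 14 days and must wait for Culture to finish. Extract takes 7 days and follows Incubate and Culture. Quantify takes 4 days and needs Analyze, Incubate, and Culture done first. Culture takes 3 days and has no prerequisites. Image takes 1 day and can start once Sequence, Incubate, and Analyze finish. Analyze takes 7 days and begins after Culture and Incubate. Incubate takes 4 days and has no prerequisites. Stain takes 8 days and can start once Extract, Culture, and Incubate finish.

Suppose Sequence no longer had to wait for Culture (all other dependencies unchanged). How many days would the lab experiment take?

Original critical path: Incubate→Extract→Stain = 4+7+8 = 19 ⇒ 19 days.
Without Culture→Sequence, Sequence's earliest start moves from 3 to 0.
The longest chain is now Incubate→Extract→Stain = 4+7+8 = 19, so the lab experiment takes 19 days.

19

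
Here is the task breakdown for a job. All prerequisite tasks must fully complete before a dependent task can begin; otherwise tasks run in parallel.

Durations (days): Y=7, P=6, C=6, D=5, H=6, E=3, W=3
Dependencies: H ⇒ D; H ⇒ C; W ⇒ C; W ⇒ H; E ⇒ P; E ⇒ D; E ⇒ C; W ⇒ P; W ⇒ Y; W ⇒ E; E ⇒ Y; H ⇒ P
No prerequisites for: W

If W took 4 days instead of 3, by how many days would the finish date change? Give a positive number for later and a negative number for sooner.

Critical path before the change: W→H→P = 3+6+6 = 15 giving 15 days.
W lies on that path, so at 4 days the path becomes 16 days.
That remains the longest chain; total 16 days.
Change in finish: 16 − 15 = +1 days.

1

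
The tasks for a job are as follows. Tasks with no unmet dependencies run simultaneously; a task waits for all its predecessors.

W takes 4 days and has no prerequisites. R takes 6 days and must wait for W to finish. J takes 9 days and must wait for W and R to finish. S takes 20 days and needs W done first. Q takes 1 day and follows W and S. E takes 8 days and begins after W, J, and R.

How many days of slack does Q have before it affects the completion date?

Critical path: W→R→J→E = 4+6+9+8 = 27, so the finish is 27 days.
The longest chain containing Q totals 25 days.
Slack of Q = 26 − 24 = 2 days.

2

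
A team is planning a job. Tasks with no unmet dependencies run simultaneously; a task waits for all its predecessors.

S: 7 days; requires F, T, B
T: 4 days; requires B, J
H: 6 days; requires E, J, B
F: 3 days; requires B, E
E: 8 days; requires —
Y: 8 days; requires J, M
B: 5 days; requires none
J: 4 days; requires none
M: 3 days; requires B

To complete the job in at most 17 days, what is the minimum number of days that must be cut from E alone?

1

Current finish: 18 days; target: 17.
E is on every critical path, so each day cut from E cuts the finish by one (this holds down to a finish of 16).
Need 18 − 17 = 1 day off E → E becomes 7 days, finish becomes 17.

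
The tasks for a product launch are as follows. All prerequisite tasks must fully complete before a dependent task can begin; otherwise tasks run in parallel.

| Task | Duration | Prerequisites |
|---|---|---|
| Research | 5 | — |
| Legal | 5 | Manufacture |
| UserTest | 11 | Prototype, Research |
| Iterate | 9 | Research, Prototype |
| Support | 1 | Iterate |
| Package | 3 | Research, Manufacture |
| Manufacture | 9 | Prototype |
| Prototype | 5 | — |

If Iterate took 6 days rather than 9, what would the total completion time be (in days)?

19

Actual critical path: Prototype→Manufacture→Legal = 5+9+5 = 19 ⇒ 19 days.
Iterate is off the critical path — its longest chain is 15 days, giving 4 of slack.
That remains the longest chain; total 19 days.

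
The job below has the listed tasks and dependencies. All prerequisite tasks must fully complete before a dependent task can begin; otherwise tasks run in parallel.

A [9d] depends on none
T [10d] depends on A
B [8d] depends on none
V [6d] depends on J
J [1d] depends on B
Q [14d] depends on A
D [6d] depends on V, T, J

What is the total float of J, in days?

The longest chain is A→T→D = 9+10+6 = 25; overall finish 25 days.
The longest chain containing J totals 21 days.
Slack of J = 12 − 8 = 4 days.

4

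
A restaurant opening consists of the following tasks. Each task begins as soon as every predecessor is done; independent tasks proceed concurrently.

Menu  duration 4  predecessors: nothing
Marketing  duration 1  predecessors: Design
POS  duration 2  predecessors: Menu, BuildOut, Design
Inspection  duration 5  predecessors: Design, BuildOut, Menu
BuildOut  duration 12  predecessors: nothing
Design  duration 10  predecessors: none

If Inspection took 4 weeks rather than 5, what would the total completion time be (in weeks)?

Baseline: BuildOut→Inspection = 12+5 = 17 → 17 weeks.
Inspection lies on that path, so at 4 weeks the path becomes 16 weeks.
The critical path is still BuildOut→Inspection; finish is now 16 weeks.

16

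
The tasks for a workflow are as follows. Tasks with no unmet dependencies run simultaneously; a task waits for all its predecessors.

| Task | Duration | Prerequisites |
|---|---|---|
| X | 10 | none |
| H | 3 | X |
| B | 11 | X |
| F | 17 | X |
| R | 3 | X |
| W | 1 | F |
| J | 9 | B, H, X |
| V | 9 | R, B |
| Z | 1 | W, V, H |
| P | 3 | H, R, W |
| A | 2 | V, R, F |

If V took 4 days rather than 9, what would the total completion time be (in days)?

Baseline: X→B→V→A = 10+11+9+2 = 32 → 32 days.
V is on the critical path; changing it to 4 makes that path 27 days.
The binding chain switches to X→F→W→P = 10+17+1+3 = 31; finish 31 days.

31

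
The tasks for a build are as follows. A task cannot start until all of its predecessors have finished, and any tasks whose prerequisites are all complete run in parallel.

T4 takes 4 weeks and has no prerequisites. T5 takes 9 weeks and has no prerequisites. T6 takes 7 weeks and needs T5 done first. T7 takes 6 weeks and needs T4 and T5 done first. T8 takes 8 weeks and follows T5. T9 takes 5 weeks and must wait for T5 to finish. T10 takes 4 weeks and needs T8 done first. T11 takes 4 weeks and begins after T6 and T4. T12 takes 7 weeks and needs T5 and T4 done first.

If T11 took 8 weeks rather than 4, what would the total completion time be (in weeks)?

24

Actual critical path: T5→T8→T10 = 9+8+4 = 21 ⇒ 21 weeks.
T11 is off the critical path — its longest chain is 20 weeks, giving 1 of slack.
Now T5→T6→T11 = 9+7+8 = 24 is longest, so the finish becomes 24 weeks.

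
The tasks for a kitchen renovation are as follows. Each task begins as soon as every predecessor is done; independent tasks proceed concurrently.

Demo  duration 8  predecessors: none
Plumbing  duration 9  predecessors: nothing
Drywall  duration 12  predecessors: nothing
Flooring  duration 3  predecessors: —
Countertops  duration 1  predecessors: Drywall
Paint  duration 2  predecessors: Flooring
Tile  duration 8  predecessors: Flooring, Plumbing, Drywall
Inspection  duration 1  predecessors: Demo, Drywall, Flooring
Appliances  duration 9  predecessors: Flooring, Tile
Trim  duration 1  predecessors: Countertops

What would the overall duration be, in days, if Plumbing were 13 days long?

30

Actual critical path: Drywall→Tile→Appliances = 12+8+9 = 29 ⇒ 29 days.
Plumbing is off the critical path — its longest chain is 26 days, giving 3 of slack.
Now Plumbing→Tile→Appliances = 13+8+9 = 30 is longest, so the finish becomes 30 days.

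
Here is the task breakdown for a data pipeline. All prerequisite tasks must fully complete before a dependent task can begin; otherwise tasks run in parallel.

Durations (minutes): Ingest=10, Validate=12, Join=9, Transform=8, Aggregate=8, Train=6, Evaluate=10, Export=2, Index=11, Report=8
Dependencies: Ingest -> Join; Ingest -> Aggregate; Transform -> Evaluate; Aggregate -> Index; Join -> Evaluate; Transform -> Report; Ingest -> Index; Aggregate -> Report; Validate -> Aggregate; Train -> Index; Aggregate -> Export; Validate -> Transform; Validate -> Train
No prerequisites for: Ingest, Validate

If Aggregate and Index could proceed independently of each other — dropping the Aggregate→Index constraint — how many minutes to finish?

With the dependency in place, Validate→Aggregate→Index = 12+8+11 = 31 sets the finish at 31 minutes.
Without Aggregate→Index, Index's earliest start moves from 20 to 18.
New critical path: Validate→Transform→Evaluate = 12+8+10 = 30 ⇒ 30 minutes.

30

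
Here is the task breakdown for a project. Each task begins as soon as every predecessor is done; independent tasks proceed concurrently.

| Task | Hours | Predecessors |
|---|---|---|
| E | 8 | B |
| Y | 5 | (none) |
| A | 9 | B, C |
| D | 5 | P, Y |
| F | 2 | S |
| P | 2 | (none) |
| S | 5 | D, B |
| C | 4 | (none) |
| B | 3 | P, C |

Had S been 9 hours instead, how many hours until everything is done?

As given, the longest chain is Y→D→S→F = 5+5+5+2 = 17, so the finish is 17 hours.
S is on the critical path; changing it to 9 makes that path 21 hours.
No other chain overtakes it, so the finish is 21 hours.

21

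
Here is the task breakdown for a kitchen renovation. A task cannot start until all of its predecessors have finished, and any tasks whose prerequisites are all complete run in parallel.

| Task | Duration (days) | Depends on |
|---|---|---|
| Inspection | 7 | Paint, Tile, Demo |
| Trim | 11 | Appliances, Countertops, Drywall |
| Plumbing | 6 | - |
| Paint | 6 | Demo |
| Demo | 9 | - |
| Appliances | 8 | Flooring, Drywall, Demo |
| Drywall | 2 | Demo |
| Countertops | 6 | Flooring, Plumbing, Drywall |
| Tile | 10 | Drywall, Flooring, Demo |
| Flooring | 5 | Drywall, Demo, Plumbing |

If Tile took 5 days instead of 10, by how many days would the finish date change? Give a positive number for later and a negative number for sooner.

Actual critical path: Demo→Drywall→Flooring→Appliances→Trim = 9+2+5+8+11 = 35 ⇒ 35 days.
The longest path through Tile is only 33 days, so Tile has float 2.
The critical path is still Demo→Drywall→Flooring→Appliances→Trim; finish is now 35 days.
Change in finish: 35 − 35 = +0 days.

0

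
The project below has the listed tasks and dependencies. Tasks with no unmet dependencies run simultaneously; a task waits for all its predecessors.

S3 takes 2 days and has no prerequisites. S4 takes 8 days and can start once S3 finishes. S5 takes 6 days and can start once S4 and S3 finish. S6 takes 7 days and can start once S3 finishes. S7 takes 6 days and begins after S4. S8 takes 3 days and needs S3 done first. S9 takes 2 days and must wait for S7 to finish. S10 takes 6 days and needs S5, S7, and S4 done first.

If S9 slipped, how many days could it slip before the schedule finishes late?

4

The longest chain is S3→S4→S5→S10 = 2+8+6+6 = 22; overall finish 22 days.
The longest chain containing S9 totals 18 days.
So S9 can slip 22 − 18 = 4 days.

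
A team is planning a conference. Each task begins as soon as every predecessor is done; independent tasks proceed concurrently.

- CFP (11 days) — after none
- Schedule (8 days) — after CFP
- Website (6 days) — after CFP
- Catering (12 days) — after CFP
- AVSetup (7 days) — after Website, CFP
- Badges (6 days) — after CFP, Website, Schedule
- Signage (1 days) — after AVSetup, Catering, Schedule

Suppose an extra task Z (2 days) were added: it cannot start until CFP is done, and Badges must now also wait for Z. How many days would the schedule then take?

Originally the schedule takes 25 days.
With Z inserted, Badges now waits for max(CFP, Website, Schedule, Z).
New critical path: CFP→Schedule→Badges = 11+8+6 = 25 ⇒ 25 days.

25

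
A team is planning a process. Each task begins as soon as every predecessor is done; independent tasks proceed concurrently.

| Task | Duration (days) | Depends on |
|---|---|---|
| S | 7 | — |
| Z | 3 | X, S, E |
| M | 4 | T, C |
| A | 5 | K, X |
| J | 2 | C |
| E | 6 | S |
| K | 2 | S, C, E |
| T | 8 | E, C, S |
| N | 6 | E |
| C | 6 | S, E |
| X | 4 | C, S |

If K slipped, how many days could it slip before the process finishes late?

S→E→C→T→M = 7+6+6+8+4 = 31 sets the makespan at 31 days.
K finishes as early as 21 and must finish by 26.
So K can slip 26 − 21 = 5 days.

5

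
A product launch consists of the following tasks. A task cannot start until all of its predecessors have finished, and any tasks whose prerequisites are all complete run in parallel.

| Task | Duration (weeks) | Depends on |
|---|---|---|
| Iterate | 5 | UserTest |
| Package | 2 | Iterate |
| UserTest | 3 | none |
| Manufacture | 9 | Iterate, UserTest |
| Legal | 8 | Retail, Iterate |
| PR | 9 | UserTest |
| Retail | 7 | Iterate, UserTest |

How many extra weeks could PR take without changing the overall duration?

Critical path: UserTest→Iterate→Retail→Legal = 3+5+7+8 = 23, so the finish is 23 weeks.
The longest chain containing PR totals 12 weeks.
So PR can slip 23 − 12 = 11 weeks.

11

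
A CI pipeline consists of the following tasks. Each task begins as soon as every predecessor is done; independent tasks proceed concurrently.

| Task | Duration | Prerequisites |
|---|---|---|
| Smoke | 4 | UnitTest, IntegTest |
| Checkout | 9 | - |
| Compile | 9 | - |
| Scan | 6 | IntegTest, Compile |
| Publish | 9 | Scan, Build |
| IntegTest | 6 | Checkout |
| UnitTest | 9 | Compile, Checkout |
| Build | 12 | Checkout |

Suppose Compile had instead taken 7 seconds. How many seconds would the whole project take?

30

Baseline: Checkout→IntegTest→Scan→Publish = 9+6+6+9 = 30 → 30 seconds.
The longest path through Compile is only 24 seconds, so Compile has float 6.
No other chain overtakes it, so the finish is 30 seconds.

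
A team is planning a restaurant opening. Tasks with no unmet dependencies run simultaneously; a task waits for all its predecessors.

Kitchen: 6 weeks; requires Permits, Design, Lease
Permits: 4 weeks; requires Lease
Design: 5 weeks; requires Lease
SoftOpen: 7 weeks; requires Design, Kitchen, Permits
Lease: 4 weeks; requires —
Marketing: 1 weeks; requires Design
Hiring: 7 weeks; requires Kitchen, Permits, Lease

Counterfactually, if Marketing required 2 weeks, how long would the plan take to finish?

Baseline: Lease→Design→Kitchen→Hiring = 4+5+6+7 = 22 → 22 weeks.
Marketing has 12 weeks of float (longest path through it is 10).
That remains the longest chain; total 22 weeks.

22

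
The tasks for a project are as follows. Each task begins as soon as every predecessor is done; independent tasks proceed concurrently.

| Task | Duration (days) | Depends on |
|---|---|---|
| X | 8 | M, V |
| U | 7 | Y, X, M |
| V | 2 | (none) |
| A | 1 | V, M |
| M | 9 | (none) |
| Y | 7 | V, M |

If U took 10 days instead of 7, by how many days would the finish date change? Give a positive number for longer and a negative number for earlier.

As given, the longest chain is M→X→U = 9+8+7 = 24, so the finish is 24 days.
U is on the critical path; changing it to 10 makes that path 27 days.
That remains the longest chain; total 27 days.
Change in finish: 27 − 24 = +3 days.

3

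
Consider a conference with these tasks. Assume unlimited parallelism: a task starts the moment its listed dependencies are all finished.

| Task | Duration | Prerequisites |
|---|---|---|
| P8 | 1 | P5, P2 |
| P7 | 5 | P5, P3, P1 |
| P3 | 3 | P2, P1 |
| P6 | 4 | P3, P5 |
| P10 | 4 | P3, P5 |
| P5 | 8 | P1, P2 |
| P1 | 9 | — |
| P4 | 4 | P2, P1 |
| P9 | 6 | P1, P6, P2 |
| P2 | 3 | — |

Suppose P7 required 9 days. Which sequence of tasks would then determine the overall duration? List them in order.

P1, P5, P6, P9

As given, the longest chain is P1→P5→P6→P9 = 9+8+4+6 = 27, so the finish is 27 days.
The longest path through P7 is only 22 days, so P7 has float 5.
The critical path is still P1→P5→P6→P9; finish is now 27 days.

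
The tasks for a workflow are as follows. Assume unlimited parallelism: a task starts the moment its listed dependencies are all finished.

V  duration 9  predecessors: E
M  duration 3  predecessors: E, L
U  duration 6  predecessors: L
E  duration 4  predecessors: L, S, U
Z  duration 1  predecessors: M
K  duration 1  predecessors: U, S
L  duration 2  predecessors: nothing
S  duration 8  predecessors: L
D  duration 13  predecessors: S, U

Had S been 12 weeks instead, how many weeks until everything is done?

27

Actual critical path: L→S→E→V = 2+8+4+9 = 23 ⇒ 23 weeks.
S is on the critical path; changing it to 12 makes that path 27 weeks.
The critical path is still L→S→E→V; finish is now 27 weeks.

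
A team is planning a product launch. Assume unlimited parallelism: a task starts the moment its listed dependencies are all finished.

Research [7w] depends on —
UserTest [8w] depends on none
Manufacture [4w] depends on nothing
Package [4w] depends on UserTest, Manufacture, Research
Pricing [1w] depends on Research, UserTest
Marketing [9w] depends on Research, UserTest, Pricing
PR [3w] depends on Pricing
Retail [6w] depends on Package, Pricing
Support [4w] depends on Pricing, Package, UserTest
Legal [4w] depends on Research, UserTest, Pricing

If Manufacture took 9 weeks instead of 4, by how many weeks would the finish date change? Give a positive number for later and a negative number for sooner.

1

Actual critical path: UserTest→Package→Retail = 8+4+6 = 18 ⇒ 18 weeks.
The longest path through Manufacture is only 14 weeks, so Manufacture has float 4.
The binding chain switches to Manufacture→Package→Retail = 9+4+6 = 19; finish 19 weeks.
Change in finish: 19 − 18 = +1 weeks.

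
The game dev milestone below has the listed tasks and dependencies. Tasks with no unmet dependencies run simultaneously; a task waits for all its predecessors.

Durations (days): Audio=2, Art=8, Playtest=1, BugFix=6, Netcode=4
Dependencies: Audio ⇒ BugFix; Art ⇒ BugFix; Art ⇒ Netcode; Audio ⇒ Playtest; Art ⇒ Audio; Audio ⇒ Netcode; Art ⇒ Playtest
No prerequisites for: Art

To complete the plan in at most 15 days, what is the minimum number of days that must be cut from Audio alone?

1

Current finish: 16 days; target: 15.
Audio is on every critical path, so each day cut from Audio cuts the finish by one (this holds down to a finish of 15).
Need 16 − 15 = 1 day off Audio → Audio becomes 1 day, finish becomes 15.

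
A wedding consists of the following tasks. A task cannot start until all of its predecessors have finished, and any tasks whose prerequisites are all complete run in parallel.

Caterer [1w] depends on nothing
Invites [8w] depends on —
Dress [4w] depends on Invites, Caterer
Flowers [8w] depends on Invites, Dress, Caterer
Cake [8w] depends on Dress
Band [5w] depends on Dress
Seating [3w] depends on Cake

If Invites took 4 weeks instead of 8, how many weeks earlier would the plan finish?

As given, the longest chain is Invites→Dress→Cake→Seating = 8+4+8+3 = 23, so the finish is 23 weeks.
Invites is on the critical path; changing it to 4 makes that path 19 weeks.
The critical path is still Invites→Dress→Cake→Seating; finish is now 19 weeks.
Change in finish: 19 − 23 = -4 weeks.

4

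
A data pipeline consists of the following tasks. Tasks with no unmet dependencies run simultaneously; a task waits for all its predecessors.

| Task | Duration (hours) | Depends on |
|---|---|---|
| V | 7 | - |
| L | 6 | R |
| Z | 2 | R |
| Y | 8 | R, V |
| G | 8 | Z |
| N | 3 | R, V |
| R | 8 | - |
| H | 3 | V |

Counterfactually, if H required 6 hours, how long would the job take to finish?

18

As given, the longest chain is R→Z→G = 8+2+8 = 18, so the finish is 18 hours.
The longest path through H is only 10 hours, so H has float 8.
That remains the longest chain; total 18 hours.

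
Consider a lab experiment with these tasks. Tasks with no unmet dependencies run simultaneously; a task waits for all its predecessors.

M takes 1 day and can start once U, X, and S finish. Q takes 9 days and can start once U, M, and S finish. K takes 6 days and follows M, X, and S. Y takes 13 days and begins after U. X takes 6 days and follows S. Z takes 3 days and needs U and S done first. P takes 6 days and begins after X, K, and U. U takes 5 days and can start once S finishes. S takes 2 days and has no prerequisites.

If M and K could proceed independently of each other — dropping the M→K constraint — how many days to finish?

Before: longest chain S→X→M→K→P = 2+6+1+6+6 = 21, finish 21.
Without M→K, K's earliest start moves from 9 to 8.
The longest chain is now S→U→Y = 2+5+13 = 20, so the lab experiment takes 20 days.

20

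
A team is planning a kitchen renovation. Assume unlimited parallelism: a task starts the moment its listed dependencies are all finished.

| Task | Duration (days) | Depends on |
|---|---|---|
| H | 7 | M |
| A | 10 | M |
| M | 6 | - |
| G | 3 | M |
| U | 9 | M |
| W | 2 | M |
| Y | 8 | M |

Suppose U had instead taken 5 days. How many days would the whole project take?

16

Actual critical path: M→A = 6+10 = 16 ⇒ 16 days.
The longest path through U is only 15 days, so U has float 1.
No other chain overtakes it, so the finish is 16 days.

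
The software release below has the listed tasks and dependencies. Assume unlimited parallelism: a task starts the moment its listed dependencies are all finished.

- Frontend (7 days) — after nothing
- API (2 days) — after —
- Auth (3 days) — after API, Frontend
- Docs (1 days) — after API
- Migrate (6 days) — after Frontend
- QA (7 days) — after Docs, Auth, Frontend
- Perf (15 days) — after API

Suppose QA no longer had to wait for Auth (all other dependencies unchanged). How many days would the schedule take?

Before: longest chain Frontend→Auth→QA = 7+3+7 = 17, finish 17.
Without Auth→QA, QA's earliest start moves from 10 to 7.
After: API→Perf = 2+15 = 17 → 17 days.

17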